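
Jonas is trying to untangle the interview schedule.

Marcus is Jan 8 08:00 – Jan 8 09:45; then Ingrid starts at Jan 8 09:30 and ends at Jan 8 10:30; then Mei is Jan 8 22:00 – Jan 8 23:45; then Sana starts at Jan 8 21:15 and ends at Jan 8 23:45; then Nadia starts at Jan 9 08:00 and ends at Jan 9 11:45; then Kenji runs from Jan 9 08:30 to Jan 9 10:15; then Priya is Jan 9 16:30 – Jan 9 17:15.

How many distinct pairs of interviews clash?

Sorted by start: Marcus, Ingrid, Sana, Mei, Nadia, Kenji, Priya.
Ingrid starts before Marcus ends → Marcus and Ingrid overlap.
Sana starts after Marcus ends; Marcus is clear from here.
Sana starts after Ingrid ends; Ingrid is clear from here.
Mei starts before Sana ends → Sana and Mei overlap.
Nadia starts after Sana ends; Sana is clear from here.
Nadia starts after Mei ends; Mei is clear from here.
Kenji starts before Nadia ends → Nadia and Kenji overlap.
Priya starts after Nadia ends.
Priya starts after Kenji ends.
Overlapping pairs: Ingrid & Marcus, Kenji & Nadia, Mei & Sana — 3 in total.

3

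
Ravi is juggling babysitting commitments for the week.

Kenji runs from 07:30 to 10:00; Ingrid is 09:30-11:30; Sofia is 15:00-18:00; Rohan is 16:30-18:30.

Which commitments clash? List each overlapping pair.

Ingrid & Kenji, Rohan & Sofia

Sorted by start: Kenji, Ingrid, Sofia, Rohan.
Ingrid starts before Kenji ends → Kenji and Ingrid overlap.
Sofia starts after Kenji ends, so Kenji has no further overlaps.
Sofia starts after Ingrid ends, so Ingrid has no further overlaps.
Rohan starts before Sofia ends → Sofia and Rohan overlap.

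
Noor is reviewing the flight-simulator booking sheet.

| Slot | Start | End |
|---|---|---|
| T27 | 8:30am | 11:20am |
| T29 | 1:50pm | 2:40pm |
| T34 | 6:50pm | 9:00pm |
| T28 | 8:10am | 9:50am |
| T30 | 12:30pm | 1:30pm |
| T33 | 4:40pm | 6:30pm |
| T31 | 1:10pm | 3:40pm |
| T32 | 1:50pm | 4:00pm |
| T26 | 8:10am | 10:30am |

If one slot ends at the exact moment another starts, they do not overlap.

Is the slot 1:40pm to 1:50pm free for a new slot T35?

No — it overlaps T31

T26: ends 10:30am at or before T35 starts 1:40pm → clear.
T28: ends 9:50am at or before T35 starts 1:40pm → clear.
T27: ends 11:20am at or before T35 starts 1:40pm → clear.
T30: ends 1:30pm at or before T35 starts 1:40pm → clear.
T31: starts 1:10pm before T35 ends 1:50pm, and ends 3:40pm after T35 starts 1:40pm → overlap.
T29: starts 1:50pm at or after T35 ends 1:50pm → clear.
T32: starts 1:50pm at or after T35 ends 1:50pm → clear.
T33: starts 4:40pm at or after T35 ends 1:50pm → clear.
T34: starts 6:50pm at or after T35 ends 1:50pm → clear.
T35 overlaps T31.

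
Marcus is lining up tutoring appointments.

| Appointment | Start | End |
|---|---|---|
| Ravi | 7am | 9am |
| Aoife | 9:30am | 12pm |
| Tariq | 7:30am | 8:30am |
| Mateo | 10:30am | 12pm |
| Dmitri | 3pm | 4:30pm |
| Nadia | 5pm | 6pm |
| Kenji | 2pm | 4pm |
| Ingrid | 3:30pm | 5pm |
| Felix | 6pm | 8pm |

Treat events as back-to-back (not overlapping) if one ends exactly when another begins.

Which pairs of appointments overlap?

Aoife & Mateo, Dmitri & Ingrid, Dmitri & Kenji, Ingrid & Kenji, Ravi & Tariq

Sorted by start: Ravi, Tariq, Aoife, Mateo, Kenji, Dmitri, Ingrid, Nadia, Felix.
Tariq starts before Ravi ends → Ravi and Tariq overlap.
Aoife starts after Ravi ends, so nothing later overlaps Ravi either.
Aoife starts after Tariq ends, so nothing later overlaps Tariq either.
Mateo starts before Aoife ends → Aoife and Mateo overlap.
Kenji starts after Aoife ends, so nothing later overlaps Aoife either.
Kenji starts after Mateo ends, so nothing later overlaps Mateo either.
Dmitri starts before Kenji ends → Kenji and Dmitri overlap.
Ingrid starts before Kenji ends → Kenji and Ingrid overlap.
Nadia starts after Kenji ends, so nothing later overlaps Kenji either.
Ingrid starts before Dmitri ends → Dmitri and Ingrid overlap.
Nadia starts after Dmitri ends, so nothing later overlaps Dmitri either.
Nadia starts exactly when Ingrid ends (back-to-back, no overlap), so nothing later overlaps Ingrid either.
Felix starts exactly when Nadia ends (back-to-back, no overlap).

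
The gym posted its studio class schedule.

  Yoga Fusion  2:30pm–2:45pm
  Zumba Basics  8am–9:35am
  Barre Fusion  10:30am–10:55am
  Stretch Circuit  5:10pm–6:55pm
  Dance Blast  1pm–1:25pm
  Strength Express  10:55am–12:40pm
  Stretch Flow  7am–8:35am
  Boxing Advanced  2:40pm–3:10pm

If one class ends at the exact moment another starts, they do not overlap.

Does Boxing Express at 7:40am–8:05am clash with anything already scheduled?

Stretch Flow: starts 7am before Boxing Express ends 8:05am, and ends 8:35am after Boxing Express starts 7:40am → overlap.
Zumba Basics: starts 8am before Boxing Express ends 8:05am, and ends 9:35am after Boxing Express starts 7:40am → overlap.
Barre Fusion: starts 10:30am at or after Boxing Express ends 8:05am → clear.
Strength Express: starts 10:55am at or after Boxing Express ends 8:05am → clear.
Dance Blast: starts 1pm at or after Boxing Express ends 8:05am → clear.
Yoga Fusion: starts 2:30pm at or after Boxing Express ends 8:05am → clear.
Boxing Advanced: starts 2:40pm at or after Boxing Express ends 8:05am → clear.
Stretch Circuit: starts 5:10pm at or after Boxing Express ends 8:05am → clear.
Boxing Express overlaps Stretch Flow, Zumba Basics.

Yes — it overlaps Stretch Flow, Zumba Basics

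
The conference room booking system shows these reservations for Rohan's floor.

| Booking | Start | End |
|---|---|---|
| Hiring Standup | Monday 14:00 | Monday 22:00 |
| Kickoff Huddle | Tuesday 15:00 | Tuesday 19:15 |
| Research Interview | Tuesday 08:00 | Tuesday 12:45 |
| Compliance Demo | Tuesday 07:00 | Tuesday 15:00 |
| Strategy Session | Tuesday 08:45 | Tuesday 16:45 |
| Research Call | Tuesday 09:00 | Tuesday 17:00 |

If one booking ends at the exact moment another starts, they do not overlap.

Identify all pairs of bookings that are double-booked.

Two intervals overlap when each starts before the other ends.
Sorted by start: Hiring Standup, Compliance Demo, Research Interview, Strategy Session, Research Call, Kickoff Huddle.
Compliance Demo starts after Hiring Standup ends; Hiring Standup is clear from here.
Research Interview starts before Compliance Demo ends → Compliance Demo and Research Interview overlap.
Strategy Session starts before Compliance Demo ends → Compliance Demo and Strategy Session overlap.
Research Call starts before Compliance Demo ends → Compliance Demo and Research Call overlap.
Kickoff Huddle starts exactly when Compliance Demo ends (back-to-back, no overlap).
Strategy Session starts before Research Interview ends → Research Interview and Strategy Session overlap.
Research Call starts before Research Interview ends → Research Interview and Research Call overlap.
Kickoff Huddle starts after Research Interview ends.
Research Call starts before Strategy Session ends → Strategy Session and Research Call overlap.
Kickoff Huddle starts before Strategy Session ends → Strategy Session and Kickoff Huddle overlap.
Kickoff Huddle starts before Research Call ends → Research Call and Kickoff Huddle overlap.

Compliance Demo & Research Call, Compliance Demo & Research Interview, Compliance Demo & Strategy Session, Kickoff Huddle & Research Call, Kickoff Huddle & Strategy Session, Research Call & Research Interview, Research Call & Strategy Session, Research Interview & Strategy Session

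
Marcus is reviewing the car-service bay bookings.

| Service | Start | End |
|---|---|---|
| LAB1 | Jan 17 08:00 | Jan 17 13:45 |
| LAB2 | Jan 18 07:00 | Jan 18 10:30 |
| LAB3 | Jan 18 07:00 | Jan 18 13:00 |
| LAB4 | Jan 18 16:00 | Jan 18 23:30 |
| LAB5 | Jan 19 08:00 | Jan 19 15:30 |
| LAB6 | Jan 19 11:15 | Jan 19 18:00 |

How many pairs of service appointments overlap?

2

Sorted by start: LAB1, LAB2, LAB3, LAB4, LAB5, LAB6.
LAB2 starts after LAB1 ends; LAB1 is clear from here.
LAB3 starts before LAB2 ends → LAB2 and LAB3 overlap.
LAB4 starts after LAB2 ends; LAB2 is clear from here.
LAB4 starts after LAB3 ends; LAB3 is clear from here.
LAB5 starts after LAB4 ends; LAB4 is clear from here.
LAB6 starts before LAB5 ends → LAB5 and LAB6 overlap.
Overlapping pairs: LAB2 & LAB3, LAB5 & LAB6 — 2 in total.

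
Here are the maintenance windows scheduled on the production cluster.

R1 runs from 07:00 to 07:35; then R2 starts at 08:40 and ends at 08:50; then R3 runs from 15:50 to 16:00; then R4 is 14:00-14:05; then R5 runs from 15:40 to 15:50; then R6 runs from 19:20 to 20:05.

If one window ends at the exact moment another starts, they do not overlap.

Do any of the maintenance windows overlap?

Sorted by start: R1, R2, R4, R5, R3, R6.
R2 starts after R1 ends — done with R1.
R4 starts after R2 ends — done with R2.
R5 starts after R4 ends — done with R4.
R3 starts exactly when R5 ends (back-to-back, no overlap) — done with R5.
R6 starts after R3 ends.
Every pair is clear; the schedule has no overlaps.

No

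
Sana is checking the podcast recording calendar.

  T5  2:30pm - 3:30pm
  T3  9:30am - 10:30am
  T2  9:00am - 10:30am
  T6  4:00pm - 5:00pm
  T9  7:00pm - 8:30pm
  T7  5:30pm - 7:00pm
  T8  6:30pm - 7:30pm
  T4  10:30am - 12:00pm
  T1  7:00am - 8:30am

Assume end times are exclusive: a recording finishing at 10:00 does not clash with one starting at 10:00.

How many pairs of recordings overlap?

3

Two intervals overlap when each starts before the other ends.
Sorted by start: T1, T2, T3, T4, T5, T6, T7, T8, T9.
T2 starts after T1 ends, so nothing later overlaps T1 either.
T3 starts before T2 ends → T2 and T3 overlap.
T4 starts exactly when T2 ends (back-to-back, no overlap), so nothing later overlaps T2 either.
T4 starts exactly when T3 ends (back-to-back, no overlap), so nothing later overlaps T3 either.
T5 starts after T4 ends, so nothing later overlaps T4 either.
T6 starts after T5 ends, so nothing later overlaps T5 either.
T7 starts after T6 ends, so nothing later overlaps T6 either.
T8 starts before T7 ends → T7 and T8 overlap.
T9 starts exactly when T7 ends (back-to-back, no overlap).
T9 starts before T8 ends → T8 and T9 overlap.
Overlapping pairs: T2 & T3, T7 & T8, T8 & T9 — 3 in total.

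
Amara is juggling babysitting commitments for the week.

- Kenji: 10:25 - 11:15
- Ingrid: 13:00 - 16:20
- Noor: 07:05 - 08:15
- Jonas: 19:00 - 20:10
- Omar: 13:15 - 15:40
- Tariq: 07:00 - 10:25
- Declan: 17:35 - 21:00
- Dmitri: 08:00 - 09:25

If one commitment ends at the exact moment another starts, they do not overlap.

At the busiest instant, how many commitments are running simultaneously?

3

Sort all start/end points and keep a running count:
07:00 start Tariq → 1
07:05 start Noor → 2
08:00 start Dmitri → 3
08:15 end Noor → 2
09:25 end Dmitri → 1
10:25 end Tariq → 0
10:25 start Kenji → 1
11:15 end Kenji → 0
13:00 start Ingrid → 1
13:15 start Omar → 2
15:40 end Omar → 1
16:20 end Ingrid → 0
17:35 start Declan → 1
19:00 start Jonas → 2
20:10 end Jonas → 1
21:00 end Declan → 0
Peak is 3, at 08:00 (Dmitri, Noor, Tariq).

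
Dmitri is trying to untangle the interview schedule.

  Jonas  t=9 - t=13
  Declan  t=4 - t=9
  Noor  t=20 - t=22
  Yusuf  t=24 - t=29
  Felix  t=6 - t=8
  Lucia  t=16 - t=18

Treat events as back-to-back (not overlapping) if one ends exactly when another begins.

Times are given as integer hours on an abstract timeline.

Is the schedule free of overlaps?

No

Check each pair: they overlap iff neither finishes before the other starts.
Sorted by start: Declan, Felix, Jonas, Lucia, Noor, Yusuf.
Felix starts before Declan ends → Declan and Felix overlap.
That's a conflict, so the schedule is not conflict-free.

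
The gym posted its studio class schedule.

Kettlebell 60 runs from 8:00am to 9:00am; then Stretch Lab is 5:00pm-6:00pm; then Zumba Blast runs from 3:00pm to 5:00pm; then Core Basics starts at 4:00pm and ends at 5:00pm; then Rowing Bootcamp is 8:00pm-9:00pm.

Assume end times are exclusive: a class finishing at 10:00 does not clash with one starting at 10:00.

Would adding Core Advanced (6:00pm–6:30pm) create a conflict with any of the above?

No — it doesn't clash with anything

Kettlebell 60: ends 9:00am at or before Core Advanced starts 6:00pm → clear.
Zumba Blast: ends 5:00pm at or before Core Advanced starts 6:00pm → clear.
Core Basics: ends 5:00pm at or before Core Advanced starts 6:00pm → clear.
Stretch Lab: ends 6:00pm at or before Core Advanced starts 6:00pm → clear.
Rowing Bootcamp: starts 8:00pm at or after Core Advanced ends 6:30pm → clear.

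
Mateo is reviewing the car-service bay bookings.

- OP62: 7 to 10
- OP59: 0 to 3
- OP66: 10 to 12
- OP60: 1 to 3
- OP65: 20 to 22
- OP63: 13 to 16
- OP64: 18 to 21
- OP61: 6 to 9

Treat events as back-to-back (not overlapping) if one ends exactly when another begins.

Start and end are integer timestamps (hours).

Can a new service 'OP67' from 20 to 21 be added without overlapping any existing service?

OP59: ends 3 at or before OP67 starts 20 → clear.
OP60: ends 3 at or before OP67 starts 20 → clear.
OP61: ends 9 at or before OP67 starts 20 → clear.
OP62: ends 10 at or before OP67 starts 20 → clear.
OP66: ends 12 at or before OP67 starts 20 → clear.
OP63: ends 16 at or before OP67 starts 20 → clear.
OP64: starts 18 before OP67 ends 21, and ends 21 after OP67 starts 20 → overlap.
OP65: starts 20 before OP67 ends 21, and ends 22 after OP67 starts 20 → overlap.
OP67 overlaps OP64, OP65.

No — it overlaps OP64, OP65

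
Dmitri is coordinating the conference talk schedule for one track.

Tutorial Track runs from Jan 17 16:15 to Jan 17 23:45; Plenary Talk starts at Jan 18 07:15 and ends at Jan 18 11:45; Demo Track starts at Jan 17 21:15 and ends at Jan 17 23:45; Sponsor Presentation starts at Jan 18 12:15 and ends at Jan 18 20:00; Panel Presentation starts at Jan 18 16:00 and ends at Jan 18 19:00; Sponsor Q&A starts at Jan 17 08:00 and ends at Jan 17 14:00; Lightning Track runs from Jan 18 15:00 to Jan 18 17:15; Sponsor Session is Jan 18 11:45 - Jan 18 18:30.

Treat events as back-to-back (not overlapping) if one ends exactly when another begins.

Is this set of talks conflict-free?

Sorted by start: Sponsor Q&A, Tutorial Track, Demo Track, Plenary Talk, Sponsor Session, Sponsor Presentation, Lightning Track, Panel Presentation.
Tutorial Track starts after Sponsor Q&A ends, so Sponsor Q&A has no further overlaps.
Demo Track starts before Tutorial Track ends → Tutorial Track and Demo Track overlap.
That's a conflict, so the schedule is not conflict-free.

No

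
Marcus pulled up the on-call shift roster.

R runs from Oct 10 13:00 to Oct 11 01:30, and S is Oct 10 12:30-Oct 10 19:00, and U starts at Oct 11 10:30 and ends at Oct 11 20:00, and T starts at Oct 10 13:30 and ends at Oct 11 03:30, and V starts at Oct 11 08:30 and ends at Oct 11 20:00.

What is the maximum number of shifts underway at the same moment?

Sweep the timeline, counting +1 at each start and −1 at each end (ends before starts at a tie):
Oct 10 12:30 start S → 1
Oct 10 13:00 start R → 2
Oct 10 13:30 start T → 3
Oct 10 19:00 end S → 2
Oct 11 01:30 end R → 1
Oct 11 03:30 end T → 0
Oct 11 08:30 start V → 1
Oct 11 10:30 start U → 2
Oct 11 20:00 end U → 1
Oct 11 20:00 end V → 0
Peak is 3, at Oct 10 13:30 (R, S, T).

3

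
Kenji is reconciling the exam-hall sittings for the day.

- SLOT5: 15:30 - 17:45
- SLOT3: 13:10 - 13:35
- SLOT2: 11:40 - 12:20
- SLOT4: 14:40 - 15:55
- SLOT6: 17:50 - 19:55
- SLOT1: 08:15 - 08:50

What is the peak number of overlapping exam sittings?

Sweep the timeline, counting +1 at each start and −1 at each end (ends before starts at a tie):
08:15 start SLOT1 → 1
08:50 end SLOT1 → 0
11:40 start SLOT2 → 1
12:20 end SLOT2 → 0
13:10 start SLOT3 → 1
13:35 end SLOT3 → 0
14:40 start SLOT4 → 1
15:30 start SLOT5 → 2
15:55 end SLOT4 → 1
17:45 end SLOT5 → 0
17:50 start SLOT6 → 1
19:55 end SLOT6 → 0
Peak is 2, at 15:30 (SLOT4, SLOT5).

2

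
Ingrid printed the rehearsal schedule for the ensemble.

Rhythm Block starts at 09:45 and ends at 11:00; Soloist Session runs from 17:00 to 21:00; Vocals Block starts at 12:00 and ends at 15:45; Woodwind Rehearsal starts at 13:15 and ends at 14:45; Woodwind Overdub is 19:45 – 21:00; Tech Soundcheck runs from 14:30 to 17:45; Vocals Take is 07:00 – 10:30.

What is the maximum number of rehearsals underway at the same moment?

3

Walk through starts and ends in time order (an end at T is processed before a start at T):
07:00 start Vocals Take → 1
09:45 start Rhythm Block → 2
10:30 end Vocals Take → 1
11:00 end Rhythm Block → 0
12:00 start Vocals Block → 1
13:15 start Woodwind Rehearsal → 2
14:30 start Tech Soundcheck → 3
14:45 end Woodwind Rehearsal → 2
15:45 end Vocals Block → 1
17:00 start Soloist Session → 2
17:45 end Tech Soundcheck → 1
19:45 start Woodwind Overdub → 2
21:00 end Soloist Session → 1
21:00 end Woodwind Overdub → 0
Peak is 3, at 14:30 (Tech Soundcheck, Vocals Block, Woodwind Rehearsal).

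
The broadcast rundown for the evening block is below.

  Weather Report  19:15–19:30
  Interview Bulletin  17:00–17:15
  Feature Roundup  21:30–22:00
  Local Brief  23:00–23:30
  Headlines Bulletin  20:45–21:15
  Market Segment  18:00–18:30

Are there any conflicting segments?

No

Check each pair: they overlap iff neither finishes before the other starts.
Sorted by start: Interview Bulletin, Market Segment, Weather Report, Headlines Bulletin, Feature Roundup, Local Brief.
Market Segment starts after Interview Bulletin ends; Interview Bulletin is clear from here.
Weather Report starts after Market Segment ends; Market Segment is clear from here.
Headlines Bulletin starts after Weather Report ends; Weather Report is clear from here.
Feature Roundup starts after Headlines Bulletin ends; Headlines Bulletin is clear from here.
Local Brief starts after Feature Roundup ends.
Every pair is clear; the schedule has no overlaps.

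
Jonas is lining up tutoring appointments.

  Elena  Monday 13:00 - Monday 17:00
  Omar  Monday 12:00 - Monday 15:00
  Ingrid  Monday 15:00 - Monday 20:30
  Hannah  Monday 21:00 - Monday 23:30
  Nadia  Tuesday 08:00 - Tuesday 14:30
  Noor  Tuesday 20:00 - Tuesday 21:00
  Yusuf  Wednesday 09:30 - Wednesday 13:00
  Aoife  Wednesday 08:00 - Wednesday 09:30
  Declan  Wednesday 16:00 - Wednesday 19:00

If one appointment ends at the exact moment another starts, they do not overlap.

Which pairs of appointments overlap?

Sorted by start: Omar, Elena, Ingrid, Hannah, Nadia, Noor, Aoife, Yusuf, Declan.
Elena starts before Omar ends → Omar and Elena overlap.
Ingrid starts exactly when Omar ends (back-to-back, no overlap), so nothing later overlaps Omar either.
Ingrid starts before Elena ends → Elena and Ingrid overlap.
Hannah starts after Elena ends, so nothing later overlaps Elena either.
Hannah starts after Ingrid ends, so nothing later overlaps Ingrid either.
Nadia starts after Hannah ends, so nothing later overlaps Hannah either.
Noor starts after Nadia ends, so nothing later overlaps Nadia either.
Aoife starts after Noor ends, so nothing later overlaps Noor either.
Yusuf starts exactly when Aoife ends (back-to-back, no overlap), so nothing later overlaps Aoife either.
Declan starts after Yusuf ends.

Elena & Ingrid, Elena & Omar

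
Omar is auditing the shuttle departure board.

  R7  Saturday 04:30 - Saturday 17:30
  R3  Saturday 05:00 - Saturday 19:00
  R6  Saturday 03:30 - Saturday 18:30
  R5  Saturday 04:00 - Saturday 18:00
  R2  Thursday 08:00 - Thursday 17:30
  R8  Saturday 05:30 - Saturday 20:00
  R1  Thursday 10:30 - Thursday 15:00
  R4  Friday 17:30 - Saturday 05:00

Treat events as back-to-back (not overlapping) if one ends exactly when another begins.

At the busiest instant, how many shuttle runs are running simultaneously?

5

Sweep the timeline, counting +1 at each start and −1 at each end (ends before starts at a tie):
Thursday 08:00 start R2 → 1
Thursday 10:30 start R1 → 2
Thursday 15:00 end R1 → 1
Thursday 17:30 end R2 → 0
Friday 17:30 start R4 → 1
Saturday 03:30 start R6 → 2
Saturday 04:00 start R5 → 3
Saturday 04:30 start R7 → 4
Saturday 05:00 end R4 → 3
Saturday 05:00 start R3 → 4
Saturday 05:30 start R8 → 5
Saturday 17:30 end R7 → 4
Saturday 18:00 end R5 → 3
Saturday 18:30 end R6 → 2
Saturday 19:00 end R3 → 1
Saturday 20:00 end R8 → 0
Peak is 5, at Saturday 05:30 (R3, R5, R6, R7, R8).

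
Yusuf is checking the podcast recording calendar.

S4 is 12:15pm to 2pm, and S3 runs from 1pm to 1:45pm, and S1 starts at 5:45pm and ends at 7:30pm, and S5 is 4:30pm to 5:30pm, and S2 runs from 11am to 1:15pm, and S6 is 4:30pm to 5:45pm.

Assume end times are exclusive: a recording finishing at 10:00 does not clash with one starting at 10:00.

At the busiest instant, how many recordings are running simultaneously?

3

Sort all start/end points and keep a running count:
11am start S2 → 1
12:15pm start S4 → 2
1pm start S3 → 3
1:15pm end S2 → 2
1:45pm end S3 → 1
2pm end S4 → 0
4:30pm start S5 → 1
4:30pm start S6 → 2
5:30pm end S5 → 1
5:45pm end S6 → 0
5:45pm start S1 → 1
7:30pm end S1 → 0
Peak is 3, at 1pm (S2, S3, S4).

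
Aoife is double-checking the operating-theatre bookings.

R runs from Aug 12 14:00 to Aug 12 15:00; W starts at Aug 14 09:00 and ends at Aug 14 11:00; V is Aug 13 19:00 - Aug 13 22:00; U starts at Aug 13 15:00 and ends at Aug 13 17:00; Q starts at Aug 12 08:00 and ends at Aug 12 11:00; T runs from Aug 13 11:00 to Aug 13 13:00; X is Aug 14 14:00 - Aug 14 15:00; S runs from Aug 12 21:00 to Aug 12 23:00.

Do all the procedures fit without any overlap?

Yes

Sorted by start: Q, R, S, T, U, V, W, X.
R starts after Q ends, so nothing later overlaps Q either.
S starts after R ends, so nothing later overlaps R either.
T starts after S ends, so nothing later overlaps S either.
U starts after T ends, so nothing later overlaps T either.
V starts after U ends, so nothing later overlaps U either.
W starts after V ends, so nothing later overlaps V either.
X starts after W ends.
Every pair is clear; the schedule has no overlaps.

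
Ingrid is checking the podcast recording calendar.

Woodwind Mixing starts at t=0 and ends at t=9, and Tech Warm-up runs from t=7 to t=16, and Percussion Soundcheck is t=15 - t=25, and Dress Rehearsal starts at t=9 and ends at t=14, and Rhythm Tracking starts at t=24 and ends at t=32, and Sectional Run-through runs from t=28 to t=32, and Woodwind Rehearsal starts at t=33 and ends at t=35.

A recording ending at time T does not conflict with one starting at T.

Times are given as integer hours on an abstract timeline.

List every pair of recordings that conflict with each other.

Sorted by start: Woodwind Mixing, Tech Warm-up, Dress Rehearsal, Percussion Soundcheck, Rhythm Tracking, Sectional Run-through, Woodwind Rehearsal.
Tech Warm-up starts before Woodwind Mixing ends → Woodwind Mixing and Tech Warm-up overlap.
Dress Rehearsal starts exactly when Woodwind Mixing ends (back-to-back, no overlap), so nothing later overlaps Woodwind Mixing either.
Dress Rehearsal starts before Tech Warm-up ends → Tech Warm-up and Dress Rehearsal overlap.
Percussion Soundcheck starts before Tech Warm-up ends → Tech Warm-up and Percussion Soundcheck overlap.
Rhythm Tracking starts after Tech Warm-up ends, so nothing later overlaps Tech Warm-up either.
Percussion Soundcheck starts after Dress Rehearsal ends, so nothing later overlaps Dress Rehearsal either.
Rhythm Tracking starts before Percussion Soundcheck ends → Percussion Soundcheck and Rhythm Tracking overlap.
Sectional Run-through starts after Percussion Soundcheck ends, so nothing later overlaps Percussion Soundcheck either.
Sectional Run-through starts before Rhythm Tracking ends → Rhythm Tracking and Sectional Run-through overlap.
Woodwind Rehearsal starts after Rhythm Tracking ends.
Woodwind Rehearsal starts after Sectional Run-through ends.

Dress Rehearsal & Tech Warm-up, Percussion Soundcheck & Rhythm Tracking, Percussion Soundcheck & Tech Warm-up, Rhythm Tracking & Sectional Run-through, Tech Warm-up & Woodwind Mixing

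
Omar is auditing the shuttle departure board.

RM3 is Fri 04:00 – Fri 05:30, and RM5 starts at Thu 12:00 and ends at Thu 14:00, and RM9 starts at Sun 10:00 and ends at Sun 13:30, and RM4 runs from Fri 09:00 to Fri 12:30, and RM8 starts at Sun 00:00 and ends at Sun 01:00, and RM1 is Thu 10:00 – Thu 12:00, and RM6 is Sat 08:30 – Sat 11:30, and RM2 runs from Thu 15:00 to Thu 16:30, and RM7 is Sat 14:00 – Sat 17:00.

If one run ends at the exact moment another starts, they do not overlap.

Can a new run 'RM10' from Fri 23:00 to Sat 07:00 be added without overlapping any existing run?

Yes — the slot is free

RM1: ends Thu 12:00 at or before RM10 starts Fri 23:00 → clear.
RM5: ends Thu 14:00 at or before RM10 starts Fri 23:00 → clear.
RM2: ends Thu 16:30 at or before RM10 starts Fri 23:00 → clear.
RM3: ends Fri 05:30 at or before RM10 starts Fri 23:00 → clear.
RM4: ends Fri 12:30 at or before RM10 starts Fri 23:00 → clear.
RM6: starts Sat 08:30 at or after RM10 ends Sat 07:00 → clear.
RM7: starts Sat 14:00 at or after RM10 ends Sat 07:00 → clear.
RM8: starts Sun 00:00 at or after RM10 ends Sat 07:00 → clear.
RM9: starts Sun 10:00 at or after RM10 ends Sat 07:00 → clear.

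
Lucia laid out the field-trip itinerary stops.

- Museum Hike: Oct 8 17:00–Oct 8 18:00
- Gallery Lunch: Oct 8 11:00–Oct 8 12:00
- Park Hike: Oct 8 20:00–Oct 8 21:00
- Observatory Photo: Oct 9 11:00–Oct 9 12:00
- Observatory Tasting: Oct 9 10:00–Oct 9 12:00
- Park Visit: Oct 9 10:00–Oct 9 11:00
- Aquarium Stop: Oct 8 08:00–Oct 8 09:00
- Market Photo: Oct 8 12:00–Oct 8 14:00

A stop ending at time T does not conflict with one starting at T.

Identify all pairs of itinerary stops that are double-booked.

Sorted by start: Aquarium Stop, Gallery Lunch, Market Photo, Museum Hike, Park Hike, Park Visit, Observatory Tasting, Observatory Photo.
Gallery Lunch starts after Aquarium Stop ends — done with Aquarium Stop.
Market Photo starts exactly when Gallery Lunch ends (back-to-back, no overlap) — done with Gallery Lunch.
Museum Hike starts after Market Photo ends — done with Market Photo.
Park Hike starts after Museum Hike ends — done with Museum Hike.
Park Visit starts after Park Hike ends — done with Park Hike.
Observatory Tasting starts before Park Visit ends → Park Visit and Observatory Tasting overlap.
Observatory Photo starts exactly when Park Visit ends (back-to-back, no overlap).
Observatory Photo starts before Observatory Tasting ends → Observatory Tasting and Observatory Photo overlap.

Observatory Photo & Observatory Tasting, Observatory Tasting & Park Visit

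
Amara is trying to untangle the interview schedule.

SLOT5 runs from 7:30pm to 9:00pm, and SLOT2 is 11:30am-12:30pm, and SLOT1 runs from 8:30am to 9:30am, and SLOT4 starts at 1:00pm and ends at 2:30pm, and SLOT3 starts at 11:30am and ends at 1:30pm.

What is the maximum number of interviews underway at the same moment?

2

Walk through starts and ends in time order (an end at T is processed before a start at T):
8:30am start SLOT1 → 1
9:30am end SLOT1 → 0
11:30am start SLOT2 → 1
11:30am start SLOT3 → 2
12:30pm end SLOT2 → 1
1:00pm start SLOT4 → 2
1:30pm end SLOT3 → 1
2:30pm end SLOT4 → 0
7:30pm start SLOT5 → 1
9:00pm end SLOT5 → 0
Peak is 2, at 11:30am (SLOT2, SLOT3).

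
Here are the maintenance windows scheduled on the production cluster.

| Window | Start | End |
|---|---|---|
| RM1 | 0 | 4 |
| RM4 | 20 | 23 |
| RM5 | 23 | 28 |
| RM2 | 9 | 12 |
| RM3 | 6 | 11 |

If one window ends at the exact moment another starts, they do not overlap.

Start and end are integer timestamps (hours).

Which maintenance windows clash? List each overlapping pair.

Sorted by start: RM1, RM3, RM2, RM4, RM5.
RM3 starts after RM1 ends — done with RM1.
RM2 starts before RM3 ends → RM3 and RM2 overlap.
RM4 starts after RM3 ends — done with RM3.
RM4 starts after RM2 ends — done with RM2.
RM5 starts exactly when RM4 ends (back-to-back, no overlap).

RM2 & RM3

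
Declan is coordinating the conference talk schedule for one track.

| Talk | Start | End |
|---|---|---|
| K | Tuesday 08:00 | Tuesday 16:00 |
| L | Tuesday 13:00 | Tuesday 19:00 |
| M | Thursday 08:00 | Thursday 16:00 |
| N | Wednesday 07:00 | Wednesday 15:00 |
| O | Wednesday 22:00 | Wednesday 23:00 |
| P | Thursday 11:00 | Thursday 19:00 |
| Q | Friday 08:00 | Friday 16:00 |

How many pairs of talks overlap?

Two intervals overlap when each starts before the other ends.
Sorted by start: K, L, N, O, M, P, Q.
L starts before K ends → K and L overlap.
N starts after K ends; K is clear from here.
N starts after L ends; L is clear from here.
O starts after N ends; N is clear from here.
M starts after O ends; O is clear from here.
P starts before M ends → M and P overlap.
Q starts after M ends.
Q starts after P ends.
Overlapping pairs: K & L, M & P — 2 in total.

2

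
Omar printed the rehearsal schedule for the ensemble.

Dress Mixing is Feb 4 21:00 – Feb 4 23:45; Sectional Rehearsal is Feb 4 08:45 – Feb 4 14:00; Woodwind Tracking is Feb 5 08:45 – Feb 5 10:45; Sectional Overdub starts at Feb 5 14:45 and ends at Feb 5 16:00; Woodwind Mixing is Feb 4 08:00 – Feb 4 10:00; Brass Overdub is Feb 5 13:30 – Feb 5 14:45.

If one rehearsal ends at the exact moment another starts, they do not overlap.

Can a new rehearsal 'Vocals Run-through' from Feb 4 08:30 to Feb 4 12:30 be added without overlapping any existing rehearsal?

No — it overlaps Sectional Rehearsal, Woodwind Mixing

Woodwind Mixing: starts Feb 4 08:00 before Vocals Run-through ends Feb 4 12:30, and ends Feb 4 10:00 after Vocals Run-through starts Feb 4 08:30 → overlap.
Sectional Rehearsal: starts Feb 4 08:45 before Vocals Run-through ends Feb 4 12:30, and ends Feb 4 14:00 after Vocals Run-through starts Feb 4 08:30 → overlap.
Dress Mixing: starts Feb 4 21:00 at or after Vocals Run-through ends Feb 4 12:30 → clear.
Woodwind Tracking: starts Feb 5 08:45 at or after Vocals Run-through ends Feb 4 12:30 → clear.
Brass Overdub: starts Feb 5 13:30 at or after Vocals Run-through ends Feb 4 12:30 → clear.
Sectional Overdub: starts Feb 5 14:45 at or after Vocals Run-through ends Feb 4 12:30 → clear.
Vocals Run-through overlaps Woodwind Mixing, Sectional Rehearsal.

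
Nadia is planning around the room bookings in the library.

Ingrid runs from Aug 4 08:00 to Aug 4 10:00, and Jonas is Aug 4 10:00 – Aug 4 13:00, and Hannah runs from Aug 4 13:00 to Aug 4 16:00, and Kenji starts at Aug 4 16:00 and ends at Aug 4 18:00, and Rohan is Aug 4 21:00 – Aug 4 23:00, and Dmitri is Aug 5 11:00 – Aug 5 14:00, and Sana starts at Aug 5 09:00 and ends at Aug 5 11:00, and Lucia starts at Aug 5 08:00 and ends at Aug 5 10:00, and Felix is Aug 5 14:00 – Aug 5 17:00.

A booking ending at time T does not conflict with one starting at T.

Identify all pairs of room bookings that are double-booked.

Sorted by start: Ingrid, Jonas, Hannah, Kenji, Rohan, Lucia, Sana, Dmitri, Felix.
Jonas starts exactly when Ingrid ends (back-to-back, no overlap); Ingrid is clear from here.
Hannah starts exactly when Jonas ends (back-to-back, no overlap); Jonas is clear from here.
Kenji starts exactly when Hannah ends (back-to-back, no overlap); Hannah is clear from here.
Rohan starts after Kenji ends; Kenji is clear from here.
Lucia starts after Rohan ends; Rohan is clear from here.
Sana starts before Lucia ends → Lucia and Sana overlap.
Dmitri starts after Lucia ends; Lucia is clear from here.
Dmitri starts exactly when Sana ends (back-to-back, no overlap); Sana is clear from here.
Felix starts exactly when Dmitri ends (back-to-back, no overlap).

Lucia & Sana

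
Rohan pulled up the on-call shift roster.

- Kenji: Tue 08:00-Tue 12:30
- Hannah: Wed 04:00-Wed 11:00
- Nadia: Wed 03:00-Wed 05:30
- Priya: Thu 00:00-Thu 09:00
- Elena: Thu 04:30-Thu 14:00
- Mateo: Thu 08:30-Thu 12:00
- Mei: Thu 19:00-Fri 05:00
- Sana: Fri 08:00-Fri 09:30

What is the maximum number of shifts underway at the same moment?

Walk through starts and ends in time order (an end at T is processed before a start at T):
Tue 08:00 start Kenji → 1
Tue 12:30 end Kenji → 0
Wed 03:00 start Nadia → 1
Wed 04:00 start Hannah → 2
Wed 05:30 end Nadia → 1
Wed 11:00 end Hannah → 0
Thu 00:00 start Priya → 1
Thu 04:30 start Elena → 2
Thu 08:30 start Mateo → 3
Thu 09:00 end Priya → 2
Thu 12:00 end Mateo → 1
Thu 14:00 end Elena → 0
Thu 19:00 start Mei → 1
Fri 05:00 end Mei → 0
Fri 08:00 start Sana → 1
Fri 09:30 end Sana → 0
Peak is 3, at Thu 08:30 (Elena, Mateo, Priya).

3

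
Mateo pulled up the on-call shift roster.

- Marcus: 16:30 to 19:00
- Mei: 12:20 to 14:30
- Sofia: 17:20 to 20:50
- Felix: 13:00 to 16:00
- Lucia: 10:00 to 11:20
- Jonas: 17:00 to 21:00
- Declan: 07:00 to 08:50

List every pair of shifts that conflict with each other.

Felix & Mei, Jonas & Marcus, Jonas & Sofia, Marcus & Sofia

Sorted by start: Declan, Lucia, Mei, Felix, Marcus, Jonas, Sofia.
Lucia starts after Declan ends, so nothing later overlaps Declan either.
Mei starts after Lucia ends, so nothing later overlaps Lucia either.
Felix starts before Mei ends → Mei and Felix overlap.
Marcus starts after Mei ends, so nothing later overlaps Mei either.
Marcus starts after Felix ends, so nothing later overlaps Felix either.
Jonas starts before Marcus ends → Marcus and Jonas overlap.
Sofia starts before Marcus ends → Marcus and Sofia overlap.
Sofia starts before Jonas ends → Jonas and Sofia overlap.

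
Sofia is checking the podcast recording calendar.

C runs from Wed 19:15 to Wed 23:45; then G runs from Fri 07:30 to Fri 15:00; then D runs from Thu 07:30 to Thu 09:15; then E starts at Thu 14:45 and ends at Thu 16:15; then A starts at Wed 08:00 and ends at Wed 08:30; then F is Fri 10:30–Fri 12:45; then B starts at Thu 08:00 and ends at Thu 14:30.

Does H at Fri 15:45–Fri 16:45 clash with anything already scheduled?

No — it doesn't clash with anything

A: ends Wed 08:30 at or before H starts Fri 15:45 → clear.
C: ends Wed 23:45 at or before H starts Fri 15:45 → clear.
D: ends Thu 09:15 at or before H starts Fri 15:45 → clear.
B: ends Thu 14:30 at or before H starts Fri 15:45 → clear.
E: ends Thu 16:15 at or before H starts Fri 15:45 → clear.
G: ends Fri 15:00 at or before H starts Fri 15:45 → clear.
F: ends Fri 12:45 at or before H starts Fri 15:45 → clear.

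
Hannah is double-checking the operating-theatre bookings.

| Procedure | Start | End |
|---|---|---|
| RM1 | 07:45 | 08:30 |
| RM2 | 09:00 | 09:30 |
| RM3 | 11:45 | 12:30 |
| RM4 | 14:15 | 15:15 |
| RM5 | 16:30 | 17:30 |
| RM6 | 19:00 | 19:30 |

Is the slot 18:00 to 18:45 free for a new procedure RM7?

RM1: ends 08:30 at or before RM7 starts 18:00 → clear.
RM2: ends 09:30 at or before RM7 starts 18:00 → clear.
RM3: ends 12:30 at or before RM7 starts 18:00 → clear.
RM4: ends 15:15 at or before RM7 starts 18:00 → clear.
RM5: ends 17:30 at or before RM7 starts 18:00 → clear.
RM6: starts 19:00 at or after RM7 ends 18:45 → clear.

Yes — the slot is free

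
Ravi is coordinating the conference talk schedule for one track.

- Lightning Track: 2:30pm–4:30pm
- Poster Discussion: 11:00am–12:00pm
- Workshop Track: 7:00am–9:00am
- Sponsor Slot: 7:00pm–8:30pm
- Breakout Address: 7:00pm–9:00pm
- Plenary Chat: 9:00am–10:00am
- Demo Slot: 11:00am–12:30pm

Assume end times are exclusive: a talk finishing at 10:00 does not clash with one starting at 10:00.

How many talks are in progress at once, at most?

2

Sort all start/end points and keep a running count:
7:00am start Workshop Track → 1
9:00am end Workshop Track → 0
9:00am start Plenary Chat → 1
10:00am end Plenary Chat → 0
11:00am start Demo Slot → 1
11:00am start Poster Discussion → 2
12:00pm end Poster Discussion → 1
12:30pm end Demo Slot → 0
2:30pm start Lightning Track → 1
4:30pm end Lightning Track → 0
7:00pm start Breakout Address → 1
7:00pm start Sponsor Slot → 2
8:30pm end Sponsor Slot → 1
9:00pm end Breakout Address → 0
Peak is 2, at 11:00am (Demo Slot, Poster Discussion).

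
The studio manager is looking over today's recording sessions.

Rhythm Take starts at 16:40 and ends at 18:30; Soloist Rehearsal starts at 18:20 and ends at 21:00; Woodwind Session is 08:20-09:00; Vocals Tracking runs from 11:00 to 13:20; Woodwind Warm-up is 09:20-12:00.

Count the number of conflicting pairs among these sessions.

Check each pair: they overlap iff neither finishes before the other starts.
Sorted by start: Woodwind Session, Woodwind Warm-up, Vocals Tracking, Rhythm Take, Soloist Rehearsal.
Woodwind Warm-up starts after Woodwind Session ends — done with Woodwind Session.
Vocals Tracking starts before Woodwind Warm-up ends → Woodwind Warm-up and Vocals Tracking overlap.
Rhythm Take starts after Woodwind Warm-up ends — done with Woodwind Warm-up.
Rhythm Take starts after Vocals Tracking ends — done with Vocals Tracking.
Soloist Rehearsal starts before Rhythm Take ends → Rhythm Take and Soloist Rehearsal overlap.
Overlapping pairs: Rhythm Take & Soloist Rehearsal, Vocals Tracking & Woodwind Warm-up — 2 in total.

2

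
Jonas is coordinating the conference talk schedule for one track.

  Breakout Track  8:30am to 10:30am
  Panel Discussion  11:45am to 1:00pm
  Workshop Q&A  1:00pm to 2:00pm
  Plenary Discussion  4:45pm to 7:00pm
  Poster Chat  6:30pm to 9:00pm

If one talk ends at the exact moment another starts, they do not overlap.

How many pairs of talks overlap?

Sorted by start: Breakout Track, Panel Discussion, Workshop Q&A, Plenary Discussion, Poster Chat.
Panel Discussion starts after Breakout Track ends — done with Breakout Track.
Workshop Q&A starts exactly when Panel Discussion ends (back-to-back, no overlap) — done with Panel Discussion.
Plenary Discussion starts after Workshop Q&A ends — done with Workshop Q&A.
Poster Chat starts before Plenary Discussion ends → Plenary Discussion and Poster Chat overlap.
Overlapping pairs: Plenary Discussion & Poster Chat — 1 in total.

1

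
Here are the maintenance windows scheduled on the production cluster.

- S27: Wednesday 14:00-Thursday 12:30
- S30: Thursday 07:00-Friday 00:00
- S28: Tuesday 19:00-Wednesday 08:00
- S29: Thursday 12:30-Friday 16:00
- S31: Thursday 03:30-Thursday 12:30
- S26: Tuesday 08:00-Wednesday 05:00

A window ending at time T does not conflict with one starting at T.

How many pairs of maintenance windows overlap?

5

Sorted by start: S26, S28, S27, S31, S30, S29.
S28 starts before S26 ends → S26 and S28 overlap.
S27 starts after S26 ends; S26 is clear from here.
S27 starts after S28 ends; S28 is clear from here.
S31 starts before S27 ends → S27 and S31 overlap.
S30 starts before S27 ends → S27 and S30 overlap.
S29 starts exactly when S27 ends (back-to-back, no overlap).
S30 starts before S31 ends → S31 and S30 overlap.
S29 starts exactly when S31 ends (back-to-back, no overlap).
S29 starts before S30 ends → S30 and S29 overlap.
Overlapping pairs: S26 & S28, S27 & S30, S27 & S31, S29 & S30, S30 & S31 — 5 in total.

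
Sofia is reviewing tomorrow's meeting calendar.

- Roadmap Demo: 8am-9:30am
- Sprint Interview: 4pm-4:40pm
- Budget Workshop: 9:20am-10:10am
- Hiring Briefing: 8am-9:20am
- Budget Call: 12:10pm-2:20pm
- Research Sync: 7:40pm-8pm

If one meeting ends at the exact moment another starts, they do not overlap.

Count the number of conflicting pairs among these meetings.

Sorted by start: Roadmap Demo, Hiring Briefing, Budget Workshop, Budget Call, Sprint Interview, Research Sync.
Hiring Briefing starts before Roadmap Demo ends → Roadmap Demo and Hiring Briefing overlap.
Budget Workshop starts before Roadmap Demo ends → Roadmap Demo and Budget Workshop overlap.
Budget Call starts after Roadmap Demo ends, so nothing later overlaps Roadmap Demo either.
Budget Workshop starts exactly when Hiring Briefing ends (back-to-back, no overlap), so nothing later overlaps Hiring Briefing either.
Budget Call starts after Budget Workshop ends, so nothing later overlaps Budget Workshop either.
Sprint Interview starts after Budget Call ends, so nothing later overlaps Budget Call either.
Research Sync starts after Sprint Interview ends.
Overlapping pairs: Budget Workshop & Roadmap Demo, Hiring Briefing & Roadmap Demo — 2 in total.

2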